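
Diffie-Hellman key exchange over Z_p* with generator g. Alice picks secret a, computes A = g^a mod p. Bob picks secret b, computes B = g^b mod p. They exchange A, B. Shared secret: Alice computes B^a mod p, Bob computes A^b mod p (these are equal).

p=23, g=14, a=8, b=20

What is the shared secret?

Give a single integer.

Answer: 3

Derivation:
A = 14^8 mod 23  (bits of 8 = 1000)
  bit 0 = 1: r = r^2 * 14 mod 23 = 1^2 * 14 = 1*14 = 14
  bit 1 = 0: r = r^2 mod 23 = 14^2 = 12
  bit 2 = 0: r = r^2 mod 23 = 12^2 = 6
  bit 3 = 0: r = r^2 mod 23 = 6^2 = 13
  -> A = 13
B = 14^20 mod 23  (bits of 20 = 10100)
  bit 0 = 1: r = r^2 * 14 mod 23 = 1^2 * 14 = 1*14 = 14
  bit 1 = 0: r = r^2 mod 23 = 14^2 = 12
  bit 2 = 1: r = r^2 * 14 mod 23 = 12^2 * 14 = 6*14 = 15
  bit 3 = 0: r = r^2 mod 23 = 15^2 = 18
  bit 4 = 0: r = r^2 mod 23 = 18^2 = 2
  -> B = 2
s = B^a = 2^8 mod 23  (bits of 8 = 1000)
  bit 0 = 1: r = r^2 * 2 mod 23 = 1^2 * 2 = 1*2 = 2
  bit 1 = 0: r = r^2 mod 23 = 2^2 = 4
  bit 2 = 0: r = r^2 mod 23 = 4^2 = 16
  bit 3 = 0: r = r^2 mod 23 = 16^2 = 3
  -> s = B^a = 3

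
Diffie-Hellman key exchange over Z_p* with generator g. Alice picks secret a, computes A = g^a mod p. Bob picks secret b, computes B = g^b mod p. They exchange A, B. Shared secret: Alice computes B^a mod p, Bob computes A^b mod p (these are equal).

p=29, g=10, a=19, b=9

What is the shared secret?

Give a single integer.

Answer: 14

Derivation:
A = 10^19 mod 29  (bits of 19 = 10011)
  bit 0 = 1: r = r^2 * 10 mod 29 = 1^2 * 10 = 1*10 = 10
  bit 1 = 0: r = r^2 mod 29 = 10^2 = 13
  bit 2 = 0: r = r^2 mod 29 = 13^2 = 24
  bit 3 = 1: r = r^2 * 10 mod 29 = 24^2 * 10 = 25*10 = 18
  bit 4 = 1: r = r^2 * 10 mod 29 = 18^2 * 10 = 5*10 = 21
  -> A = 21
B = 10^9 mod 29  (bits of 9 = 1001)
  bit 0 = 1: r = r^2 * 10 mod 29 = 1^2 * 10 = 1*10 = 10
  bit 1 = 0: r = r^2 mod 29 = 10^2 = 13
  bit 2 = 0: r = r^2 mod 29 = 13^2 = 24
  bit 3 = 1: r = r^2 * 10 mod 29 = 24^2 * 10 = 25*10 = 18
  -> B = 18
s = B^a = 18^19 mod 29  (bits of 19 = 10011)
  bit 0 = 1: r = r^2 * 18 mod 29 = 1^2 * 18 = 1*18 = 18
  bit 1 = 0: r = r^2 mod 29 = 18^2 = 5
  bit 2 = 0: r = r^2 mod 29 = 5^2 = 25
  bit 3 = 1: r = r^2 * 18 mod 29 = 25^2 * 18 = 16*18 = 27
  bit 4 = 1: r = r^2 * 18 mod 29 = 27^2 * 18 = 4*18 = 14
  -> s = B^a = 14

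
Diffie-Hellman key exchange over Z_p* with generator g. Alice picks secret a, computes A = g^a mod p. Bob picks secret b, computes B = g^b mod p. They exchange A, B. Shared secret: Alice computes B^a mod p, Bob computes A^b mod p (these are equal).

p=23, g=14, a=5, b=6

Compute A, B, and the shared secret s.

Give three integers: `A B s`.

Answer: 15 3 13

Derivation:
A = 14^5 mod 23  (bits of 5 = 101)
  bit 0 = 1: r = r^2 * 14 mod 23 = 1^2 * 14 = 1*14 = 14
  bit 1 = 0: r = r^2 mod 23 = 14^2 = 12
  bit 2 = 1: r = r^2 * 14 mod 23 = 12^2 * 14 = 6*14 = 15
  -> A = 15
B = 14^6 mod 23  (bits of 6 = 110)
  bit 0 = 1: r = r^2 * 14 mod 23 = 1^2 * 14 = 1*14 = 14
  bit 1 = 1: r = r^2 * 14 mod 23 = 14^2 * 14 = 12*14 = 7
  bit 2 = 0: r = r^2 mod 23 = 7^2 = 3
  -> B = 3
s = B^a = 3^5 mod 23  (bits of 5 = 101)
  bit 0 = 1: r = r^2 * 3 mod 23 = 1^2 * 3 = 1*3 = 3
  bit 1 = 0: r = r^2 mod 23 = 3^2 = 9
  bit 2 = 1: r = r^2 * 3 mod 23 = 9^2 * 3 = 12*3 = 13
  -> s = B^a = 13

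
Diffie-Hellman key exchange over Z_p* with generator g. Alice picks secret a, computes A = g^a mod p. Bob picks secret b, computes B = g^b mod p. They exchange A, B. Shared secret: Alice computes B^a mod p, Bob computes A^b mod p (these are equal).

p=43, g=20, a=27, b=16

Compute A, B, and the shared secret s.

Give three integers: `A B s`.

Answer: 39 38 16

Derivation:
A = 20^27 mod 43  (bits of 27 = 11011)
  bit 0 = 1: r = r^2 * 20 mod 43 = 1^2 * 20 = 1*20 = 20
  bit 1 = 1: r = r^2 * 20 mod 43 = 20^2 * 20 = 13*20 = 2
  bit 2 = 0: r = r^2 mod 43 = 2^2 = 4
  bit 3 = 1: r = r^2 * 20 mod 43 = 4^2 * 20 = 16*20 = 19
  bit 4 = 1: r = r^2 * 20 mod 43 = 19^2 * 20 = 17*20 = 39
  -> A = 39
B = 20^16 mod 43  (bits of 16 = 10000)
  bit 0 = 1: r = r^2 * 20 mod 43 = 1^2 * 20 = 1*20 = 20
  bit 1 = 0: r = r^2 mod 43 = 20^2 = 13
  bit 2 = 0: r = r^2 mod 43 = 13^2 = 40
  bit 3 = 0: r = r^2 mod 43 = 40^2 = 9
  bit 4 = 0: r = r^2 mod 43 = 9^2 = 38
  -> B = 38
s = B^a = 38^27 mod 43  (bits of 27 = 11011)
  bit 0 = 1: r = r^2 * 38 mod 43 = 1^2 * 38 = 1*38 = 38
  bit 1 = 1: r = r^2 * 38 mod 43 = 38^2 * 38 = 25*38 = 4
  bit 2 = 0: r = r^2 mod 43 = 4^2 = 16
  bit 3 = 1: r = r^2 * 38 mod 43 = 16^2 * 38 = 41*38 = 10
  bit 4 = 1: r = r^2 * 38 mod 43 = 10^2 * 38 = 14*38 = 16
  -> s = B^a = 16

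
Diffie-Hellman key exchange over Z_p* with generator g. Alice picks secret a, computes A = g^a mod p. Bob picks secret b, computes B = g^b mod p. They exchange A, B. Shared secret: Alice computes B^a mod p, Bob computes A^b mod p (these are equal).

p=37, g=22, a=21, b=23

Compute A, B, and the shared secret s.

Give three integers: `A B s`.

Answer: 8 24 14

Derivation:
A = 22^21 mod 37  (bits of 21 = 10101)
  bit 0 = 1: r = r^2 * 22 mod 37 = 1^2 * 22 = 1*22 = 22
  bit 1 = 0: r = r^2 mod 37 = 22^2 = 3
  bit 2 = 1: r = r^2 * 22 mod 37 = 3^2 * 22 = 9*22 = 13
  bit 3 = 0: r = r^2 mod 37 = 13^2 = 21
  bit 4 = 1: r = r^2 * 22 mod 37 = 21^2 * 22 = 34*22 = 8
  -> A = 8
B = 22^23 mod 37  (bits of 23 = 10111)
  bit 0 = 1: r = r^2 * 22 mod 37 = 1^2 * 22 = 1*22 = 22
  bit 1 = 0: r = r^2 mod 37 = 22^2 = 3
  bit 2 = 1: r = r^2 * 22 mod 37 = 3^2 * 22 = 9*22 = 13
  bit 3 = 1: r = r^2 * 22 mod 37 = 13^2 * 22 = 21*22 = 18
  bit 4 = 1: r = r^2 * 22 mod 37 = 18^2 * 22 = 28*22 = 24
  -> B = 24
s = B^a = 24^21 mod 37  (bits of 21 = 10101)
  bit 0 = 1: r = r^2 * 24 mod 37 = 1^2 * 24 = 1*24 = 24
  bit 1 = 0: r = r^2 mod 37 = 24^2 = 21
  bit 2 = 1: r = r^2 * 24 mod 37 = 21^2 * 24 = 34*24 = 2
  bit 3 = 0: r = r^2 mod 37 = 2^2 = 4
  bit 4 = 1: r = r^2 * 24 mod 37 = 4^2 * 24 = 16*24 = 14
  -> s = B^a = 14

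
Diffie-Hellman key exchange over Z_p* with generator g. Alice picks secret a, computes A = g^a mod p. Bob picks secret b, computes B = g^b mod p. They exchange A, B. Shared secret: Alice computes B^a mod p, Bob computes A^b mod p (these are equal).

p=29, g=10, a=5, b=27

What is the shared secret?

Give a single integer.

A = 10^5 mod 29  (bits of 5 = 101)
  bit 0 = 1: r = r^2 * 10 mod 29 = 1^2 * 10 = 1*10 = 10
  bit 1 = 0: r = r^2 mod 29 = 10^2 = 13
  bit 2 = 1: r = r^2 * 10 mod 29 = 13^2 * 10 = 24*10 = 8
  -> A = 8
B = 10^27 mod 29  (bits of 27 = 11011)
  bit 0 = 1: r = r^2 * 10 mod 29 = 1^2 * 10 = 1*10 = 10
  bit 1 = 1: r = r^2 * 10 mod 29 = 10^2 * 10 = 13*10 = 14
  bit 2 = 0: r = r^2 mod 29 = 14^2 = 22
  bit 3 = 1: r = r^2 * 10 mod 29 = 22^2 * 10 = 20*10 = 26
  bit 4 = 1: r = r^2 * 10 mod 29 = 26^2 * 10 = 9*10 = 3
  -> B = 3
s = B^a = 3^5 mod 29  (bits of 5 = 101)
  bit 0 = 1: r = r^2 * 3 mod 29 = 1^2 * 3 = 1*3 = 3
  bit 1 = 0: r = r^2 mod 29 = 3^2 = 9
  bit 2 = 1: r = r^2 * 3 mod 29 = 9^2 * 3 = 23*3 = 11
  -> s = B^a = 11

Answer: 11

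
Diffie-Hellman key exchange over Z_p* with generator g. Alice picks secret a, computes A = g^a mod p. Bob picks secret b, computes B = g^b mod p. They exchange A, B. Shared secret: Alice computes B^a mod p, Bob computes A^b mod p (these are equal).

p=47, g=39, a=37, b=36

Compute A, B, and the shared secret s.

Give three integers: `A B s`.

Answer: 44 18 36

Derivation:
A = 39^37 mod 47  (bits of 37 = 100101)
  bit 0 = 1: r = r^2 * 39 mod 47 = 1^2 * 39 = 1*39 = 39
  bit 1 = 0: r = r^2 mod 47 = 39^2 = 17
  bit 2 = 0: r = r^2 mod 47 = 17^2 = 7
  bit 3 = 1: r = r^2 * 39 mod 47 = 7^2 * 39 = 2*39 = 31
  bit 4 = 0: r = r^2 mod 47 = 31^2 = 21
  bit 5 = 1: r = r^2 * 39 mod 47 = 21^2 * 39 = 18*39 = 44
  -> A = 44
B = 39^36 mod 47  (bits of 36 = 100100)
  bit 0 = 1: r = r^2 * 39 mod 47 = 1^2 * 39 = 1*39 = 39
  bit 1 = 0: r = r^2 mod 47 = 39^2 = 17
  bit 2 = 0: r = r^2 mod 47 = 17^2 = 7
  bit 3 = 1: r = r^2 * 39 mod 47 = 7^2 * 39 = 2*39 = 31
  bit 4 = 0: r = r^2 mod 47 = 31^2 = 21
  bit 5 = 0: r = r^2 mod 47 = 21^2 = 18
  -> B = 18
s = B^a = 18^37 mod 47  (bits of 37 = 100101)
  bit 0 = 1: r = r^2 * 18 mod 47 = 1^2 * 18 = 1*18 = 18
  bit 1 = 0: r = r^2 mod 47 = 18^2 = 42
  bit 2 = 0: r = r^2 mod 47 = 42^2 = 25
  bit 3 = 1: r = r^2 * 18 mod 47 = 25^2 * 18 = 14*18 = 17
  bit 4 = 0: r = r^2 mod 47 = 17^2 = 7
  bit 5 = 1: r = r^2 * 18 mod 47 = 7^2 * 18 = 2*18 = 36
  -> s = B^a = 36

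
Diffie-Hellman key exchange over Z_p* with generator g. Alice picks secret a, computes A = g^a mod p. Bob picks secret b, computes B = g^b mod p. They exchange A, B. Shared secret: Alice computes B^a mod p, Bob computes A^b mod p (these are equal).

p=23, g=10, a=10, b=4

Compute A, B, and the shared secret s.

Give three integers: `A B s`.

Answer: 16 18 9

Derivation:
A = 10^10 mod 23  (bits of 10 = 1010)
  bit 0 = 1: r = r^2 * 10 mod 23 = 1^2 * 10 = 1*10 = 10
  bit 1 = 0: r = r^2 mod 23 = 10^2 = 8
  bit 2 = 1: r = r^2 * 10 mod 23 = 8^2 * 10 = 18*10 = 19
  bit 3 = 0: r = r^2 mod 23 = 19^2 = 16
  -> A = 16
B = 10^4 mod 23  (bits of 4 = 100)
  bit 0 = 1: r = r^2 * 10 mod 23 = 1^2 * 10 = 1*10 = 10
  bit 1 = 0: r = r^2 mod 23 = 10^2 = 8
  bit 2 = 0: r = r^2 mod 23 = 8^2 = 18
  -> B = 18
s = B^a = 18^10 mod 23  (bits of 10 = 1010)
  bit 0 = 1: r = r^2 * 18 mod 23 = 1^2 * 18 = 1*18 = 18
  bit 1 = 0: r = r^2 mod 23 = 18^2 = 2
  bit 2 = 1: r = r^2 * 18 mod 23 = 2^2 * 18 = 4*18 = 3
  bit 3 = 0: r = r^2 mod 23 = 3^2 = 9
  -> s = B^a = 9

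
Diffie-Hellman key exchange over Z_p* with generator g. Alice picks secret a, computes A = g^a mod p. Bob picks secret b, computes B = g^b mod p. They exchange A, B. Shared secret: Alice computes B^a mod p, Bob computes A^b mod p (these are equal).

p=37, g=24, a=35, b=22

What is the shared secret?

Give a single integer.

A = 24^35 mod 37  (bits of 35 = 100011)
  bit 0 = 1: r = r^2 * 24 mod 37 = 1^2 * 24 = 1*24 = 24
  bit 1 = 0: r = r^2 mod 37 = 24^2 = 21
  bit 2 = 0: r = r^2 mod 37 = 21^2 = 34
  bit 3 = 0: r = r^2 mod 37 = 34^2 = 9
  bit 4 = 1: r = r^2 * 24 mod 37 = 9^2 * 24 = 7*24 = 20
  bit 5 = 1: r = r^2 * 24 mod 37 = 20^2 * 24 = 30*24 = 17
  -> A = 17
B = 24^22 mod 37  (bits of 22 = 10110)
  bit 0 = 1: r = r^2 * 24 mod 37 = 1^2 * 24 = 1*24 = 24
  bit 1 = 0: r = r^2 mod 37 = 24^2 = 21
  bit 2 = 1: r = r^2 * 24 mod 37 = 21^2 * 24 = 34*24 = 2
  bit 3 = 1: r = r^2 * 24 mod 37 = 2^2 * 24 = 4*24 = 22
  bit 4 = 0: r = r^2 mod 37 = 22^2 = 3
  -> B = 3
s = B^a = 3^35 mod 37  (bits of 35 = 100011)
  bit 0 = 1: r = r^2 * 3 mod 37 = 1^2 * 3 = 1*3 = 3
  bit 1 = 0: r = r^2 mod 37 = 3^2 = 9
  bit 2 = 0: r = r^2 mod 37 = 9^2 = 7
  bit 3 = 0: r = r^2 mod 37 = 7^2 = 12
  bit 4 = 1: r = r^2 * 3 mod 37 = 12^2 * 3 = 33*3 = 25
  bit 5 = 1: r = r^2 * 3 mod 37 = 25^2 * 3 = 33*3 = 25
  -> s = B^a = 25

Answer: 25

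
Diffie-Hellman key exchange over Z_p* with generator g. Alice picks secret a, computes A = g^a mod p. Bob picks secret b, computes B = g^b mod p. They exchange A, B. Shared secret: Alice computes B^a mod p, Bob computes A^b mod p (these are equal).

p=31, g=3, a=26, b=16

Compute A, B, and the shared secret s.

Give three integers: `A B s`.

A = 3^26 mod 31  (bits of 26 = 11010)
  bit 0 = 1: r = r^2 * 3 mod 31 = 1^2 * 3 = 1*3 = 3
  bit 1 = 1: r = r^2 * 3 mod 31 = 3^2 * 3 = 9*3 = 27
  bit 2 = 0: r = r^2 mod 31 = 27^2 = 16
  bit 3 = 1: r = r^2 * 3 mod 31 = 16^2 * 3 = 8*3 = 24
  bit 4 = 0: r = r^2 mod 31 = 24^2 = 18
  -> A = 18
B = 3^16 mod 31  (bits of 16 = 10000)
  bit 0 = 1: r = r^2 * 3 mod 31 = 1^2 * 3 = 1*3 = 3
  bit 1 = 0: r = r^2 mod 31 = 3^2 = 9
  bit 2 = 0: r = r^2 mod 31 = 9^2 = 19
  bit 3 = 0: r = r^2 mod 31 = 19^2 = 20
  bit 4 = 0: r = r^2 mod 31 = 20^2 = 28
  -> B = 28
s = B^a = 28^26 mod 31  (bits of 26 = 11010)
  bit 0 = 1: r = r^2 * 28 mod 31 = 1^2 * 28 = 1*28 = 28
  bit 1 = 1: r = r^2 * 28 mod 31 = 28^2 * 28 = 9*28 = 4
  bit 2 = 0: r = r^2 mod 31 = 4^2 = 16
  bit 3 = 1: r = r^2 * 28 mod 31 = 16^2 * 28 = 8*28 = 7
  bit 4 = 0: r = r^2 mod 31 = 7^2 = 18
  -> s = B^a = 18

Answer: 18 28 18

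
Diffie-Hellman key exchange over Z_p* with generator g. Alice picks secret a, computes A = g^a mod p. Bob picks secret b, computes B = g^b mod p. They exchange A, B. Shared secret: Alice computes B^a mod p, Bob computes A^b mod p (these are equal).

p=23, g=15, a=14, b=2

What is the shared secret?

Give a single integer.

Answer: 13

Derivation:
A = 15^14 mod 23  (bits of 14 = 1110)
  bit 0 = 1: r = r^2 * 15 mod 23 = 1^2 * 15 = 1*15 = 15
  bit 1 = 1: r = r^2 * 15 mod 23 = 15^2 * 15 = 18*15 = 17
  bit 2 = 1: r = r^2 * 15 mod 23 = 17^2 * 15 = 13*15 = 11
  bit 3 = 0: r = r^2 mod 23 = 11^2 = 6
  -> A = 6
B = 15^2 mod 23  (bits of 2 = 10)
  bit 0 = 1: r = r^2 * 15 mod 23 = 1^2 * 15 = 1*15 = 15
  bit 1 = 0: r = r^2 mod 23 = 15^2 = 18
  -> B = 18
s = B^a = 18^14 mod 23  (bits of 14 = 1110)
  bit 0 = 1: r = r^2 * 18 mod 23 = 1^2 * 18 = 1*18 = 18
  bit 1 = 1: r = r^2 * 18 mod 23 = 18^2 * 18 = 2*18 = 13
  bit 2 = 1: r = r^2 * 18 mod 23 = 13^2 * 18 = 8*18 = 6
  bit 3 = 0: r = r^2 mod 23 = 6^2 = 13
  -> s = B^a = 13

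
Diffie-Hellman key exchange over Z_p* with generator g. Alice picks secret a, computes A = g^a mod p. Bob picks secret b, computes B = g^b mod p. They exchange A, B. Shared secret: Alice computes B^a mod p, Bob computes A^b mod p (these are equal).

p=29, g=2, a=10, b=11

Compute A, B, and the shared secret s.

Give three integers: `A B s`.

A = 2^10 mod 29  (bits of 10 = 1010)
  bit 0 = 1: r = r^2 * 2 mod 29 = 1^2 * 2 = 1*2 = 2
  bit 1 = 0: r = r^2 mod 29 = 2^2 = 4
  bit 2 = 1: r = r^2 * 2 mod 29 = 4^2 * 2 = 16*2 = 3
  bit 3 = 0: r = r^2 mod 29 = 3^2 = 9
  -> A = 9
B = 2^11 mod 29  (bits of 11 = 1011)
  bit 0 = 1: r = r^2 * 2 mod 29 = 1^2 * 2 = 1*2 = 2
  bit 1 = 0: r = r^2 mod 29 = 2^2 = 4
  bit 2 = 1: r = r^2 * 2 mod 29 = 4^2 * 2 = 16*2 = 3
  bit 3 = 1: r = r^2 * 2 mod 29 = 3^2 * 2 = 9*2 = 18
  -> B = 18
s = B^a = 18^10 mod 29  (bits of 10 = 1010)
  bit 0 = 1: r = r^2 * 18 mod 29 = 1^2 * 18 = 1*18 = 18
  bit 1 = 0: r = r^2 mod 29 = 18^2 = 5
  bit 2 = 1: r = r^2 * 18 mod 29 = 5^2 * 18 = 25*18 = 15
  bit 3 = 0: r = r^2 mod 29 = 15^2 = 22
  -> s = B^a = 22

Answer: 9 18 22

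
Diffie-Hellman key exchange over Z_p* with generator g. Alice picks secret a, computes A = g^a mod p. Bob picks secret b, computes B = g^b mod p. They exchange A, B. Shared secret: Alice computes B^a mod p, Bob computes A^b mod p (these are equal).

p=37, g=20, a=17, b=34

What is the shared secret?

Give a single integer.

A = 20^17 mod 37  (bits of 17 = 10001)
  bit 0 = 1: r = r^2 * 20 mod 37 = 1^2 * 20 = 1*20 = 20
  bit 1 = 0: r = r^2 mod 37 = 20^2 = 30
  bit 2 = 0: r = r^2 mod 37 = 30^2 = 12
  bit 3 = 0: r = r^2 mod 37 = 12^2 = 33
  bit 4 = 1: r = r^2 * 20 mod 37 = 33^2 * 20 = 16*20 = 24
  -> A = 24
B = 20^34 mod 37  (bits of 34 = 100010)
  bit 0 = 1: r = r^2 * 20 mod 37 = 1^2 * 20 = 1*20 = 20
  bit 1 = 0: r = r^2 mod 37 = 20^2 = 30
  bit 2 = 0: r = r^2 mod 37 = 30^2 = 12
  bit 3 = 0: r = r^2 mod 37 = 12^2 = 33
  bit 4 = 1: r = r^2 * 20 mod 37 = 33^2 * 20 = 16*20 = 24
  bit 5 = 0: r = r^2 mod 37 = 24^2 = 21
  -> B = 21
s = B^a = 21^17 mod 37  (bits of 17 = 10001)
  bit 0 = 1: r = r^2 * 21 mod 37 = 1^2 * 21 = 1*21 = 21
  bit 1 = 0: r = r^2 mod 37 = 21^2 = 34
  bit 2 = 0: r = r^2 mod 37 = 34^2 = 9
  bit 3 = 0: r = r^2 mod 37 = 9^2 = 7
  bit 4 = 1: r = r^2 * 21 mod 37 = 7^2 * 21 = 12*21 = 30
  -> s = B^a = 30

Answer: 30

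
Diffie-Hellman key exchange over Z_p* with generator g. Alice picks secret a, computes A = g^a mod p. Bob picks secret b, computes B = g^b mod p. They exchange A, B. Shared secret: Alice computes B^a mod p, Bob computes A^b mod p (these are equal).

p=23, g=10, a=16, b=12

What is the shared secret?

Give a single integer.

A = 10^16 mod 23  (bits of 16 = 10000)
  bit 0 = 1: r = r^2 * 10 mod 23 = 1^2 * 10 = 1*10 = 10
  bit 1 = 0: r = r^2 mod 23 = 10^2 = 8
  bit 2 = 0: r = r^2 mod 23 = 8^2 = 18
  bit 3 = 0: r = r^2 mod 23 = 18^2 = 2
  bit 4 = 0: r = r^2 mod 23 = 2^2 = 4
  -> A = 4
B = 10^12 mod 23  (bits of 12 = 1100)
  bit 0 = 1: r = r^2 * 10 mod 23 = 1^2 * 10 = 1*10 = 10
  bit 1 = 1: r = r^2 * 10 mod 23 = 10^2 * 10 = 8*10 = 11
  bit 2 = 0: r = r^2 mod 23 = 11^2 = 6
  bit 3 = 0: r = r^2 mod 23 = 6^2 = 13
  -> B = 13
s = B^a = 13^16 mod 23  (bits of 16 = 10000)
  bit 0 = 1: r = r^2 * 13 mod 23 = 1^2 * 13 = 1*13 = 13
  bit 1 = 0: r = r^2 mod 23 = 13^2 = 8
  bit 2 = 0: r = r^2 mod 23 = 8^2 = 18
  bit 3 = 0: r = r^2 mod 23 = 18^2 = 2
  bit 4 = 0: r = r^2 mod 23 = 2^2 = 4
  -> s = B^a = 4

Answer: 4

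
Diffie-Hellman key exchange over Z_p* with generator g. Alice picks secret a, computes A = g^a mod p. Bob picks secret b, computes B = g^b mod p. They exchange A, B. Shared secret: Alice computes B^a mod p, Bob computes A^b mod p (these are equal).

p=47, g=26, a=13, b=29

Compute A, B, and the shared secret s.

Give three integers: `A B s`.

A = 26^13 mod 47  (bits of 13 = 1101)
  bit 0 = 1: r = r^2 * 26 mod 47 = 1^2 * 26 = 1*26 = 26
  bit 1 = 1: r = r^2 * 26 mod 47 = 26^2 * 26 = 18*26 = 45
  bit 2 = 0: r = r^2 mod 47 = 45^2 = 4
  bit 3 = 1: r = r^2 * 26 mod 47 = 4^2 * 26 = 16*26 = 40
  -> A = 40
B = 26^29 mod 47  (bits of 29 = 11101)
  bit 0 = 1: r = r^2 * 26 mod 47 = 1^2 * 26 = 1*26 = 26
  bit 1 = 1: r = r^2 * 26 mod 47 = 26^2 * 26 = 18*26 = 45
  bit 2 = 1: r = r^2 * 26 mod 47 = 45^2 * 26 = 4*26 = 10
  bit 3 = 0: r = r^2 mod 47 = 10^2 = 6
  bit 4 = 1: r = r^2 * 26 mod 47 = 6^2 * 26 = 36*26 = 43
  -> B = 43
s = B^a = 43^13 mod 47  (bits of 13 = 1101)
  bit 0 = 1: r = r^2 * 43 mod 47 = 1^2 * 43 = 1*43 = 43
  bit 1 = 1: r = r^2 * 43 mod 47 = 43^2 * 43 = 16*43 = 30
  bit 2 = 0: r = r^2 mod 47 = 30^2 = 7
  bit 3 = 1: r = r^2 * 43 mod 47 = 7^2 * 43 = 2*43 = 39
  -> s = B^a = 39

Answer: 40 43 39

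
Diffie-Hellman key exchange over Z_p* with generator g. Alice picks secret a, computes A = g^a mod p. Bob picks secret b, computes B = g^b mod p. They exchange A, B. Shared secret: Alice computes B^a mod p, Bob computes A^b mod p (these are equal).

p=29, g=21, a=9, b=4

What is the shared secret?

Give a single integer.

A = 21^9 mod 29  (bits of 9 = 1001)
  bit 0 = 1: r = r^2 * 21 mod 29 = 1^2 * 21 = 1*21 = 21
  bit 1 = 0: r = r^2 mod 29 = 21^2 = 6
  bit 2 = 0: r = r^2 mod 29 = 6^2 = 7
  bit 3 = 1: r = r^2 * 21 mod 29 = 7^2 * 21 = 20*21 = 14
  -> A = 14
B = 21^4 mod 29  (bits of 4 = 100)
  bit 0 = 1: r = r^2 * 21 mod 29 = 1^2 * 21 = 1*21 = 21
  bit 1 = 0: r = r^2 mod 29 = 21^2 = 6
  bit 2 = 0: r = r^2 mod 29 = 6^2 = 7
  -> B = 7
s = B^a = 7^9 mod 29  (bits of 9 = 1001)
  bit 0 = 1: r = r^2 * 7 mod 29 = 1^2 * 7 = 1*7 = 7
  bit 1 = 0: r = r^2 mod 29 = 7^2 = 20
  bit 2 = 0: r = r^2 mod 29 = 20^2 = 23
  bit 3 = 1: r = r^2 * 7 mod 29 = 23^2 * 7 = 7*7 = 20
  -> s = B^a = 20

Answer: 20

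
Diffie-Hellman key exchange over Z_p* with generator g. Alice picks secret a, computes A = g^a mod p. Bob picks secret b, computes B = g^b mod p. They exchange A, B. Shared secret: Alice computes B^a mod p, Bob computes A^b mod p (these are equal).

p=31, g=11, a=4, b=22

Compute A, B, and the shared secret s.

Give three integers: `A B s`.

Answer: 9 18 10

Derivation:
A = 11^4 mod 31  (bits of 4 = 100)
  bit 0 = 1: r = r^2 * 11 mod 31 = 1^2 * 11 = 1*11 = 11
  bit 1 = 0: r = r^2 mod 31 = 11^2 = 28
  bit 2 = 0: r = r^2 mod 31 = 28^2 = 9
  -> A = 9
B = 11^22 mod 31  (bits of 22 = 10110)
  bit 0 = 1: r = r^2 * 11 mod 31 = 1^2 * 11 = 1*11 = 11
  bit 1 = 0: r = r^2 mod 31 = 11^2 = 28
  bit 2 = 1: r = r^2 * 11 mod 31 = 28^2 * 11 = 9*11 = 6
  bit 3 = 1: r = r^2 * 11 mod 31 = 6^2 * 11 = 5*11 = 24
  bit 4 = 0: r = r^2 mod 31 = 24^2 = 18
  -> B = 18
s = B^a = 18^4 mod 31  (bits of 4 = 100)
  bit 0 = 1: r = r^2 * 18 mod 31 = 1^2 * 18 = 1*18 = 18
  bit 1 = 0: r = r^2 mod 31 = 18^2 = 14
  bit 2 = 0: r = r^2 mod 31 = 14^2 = 10
  -> s = B^a = 10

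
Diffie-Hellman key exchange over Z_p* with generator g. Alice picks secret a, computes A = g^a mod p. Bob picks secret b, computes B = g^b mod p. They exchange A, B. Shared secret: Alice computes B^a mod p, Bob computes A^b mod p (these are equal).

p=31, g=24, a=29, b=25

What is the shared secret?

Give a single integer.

A = 24^29 mod 31  (bits of 29 = 11101)
  bit 0 = 1: r = r^2 * 24 mod 31 = 1^2 * 24 = 1*24 = 24
  bit 1 = 1: r = r^2 * 24 mod 31 = 24^2 * 24 = 18*24 = 29
  bit 2 = 1: r = r^2 * 24 mod 31 = 29^2 * 24 = 4*24 = 3
  bit 3 = 0: r = r^2 mod 31 = 3^2 = 9
  bit 4 = 1: r = r^2 * 24 mod 31 = 9^2 * 24 = 19*24 = 22
  -> A = 22
B = 24^25 mod 31  (bits of 25 = 11001)
  bit 0 = 1: r = r^2 * 24 mod 31 = 1^2 * 24 = 1*24 = 24
  bit 1 = 1: r = r^2 * 24 mod 31 = 24^2 * 24 = 18*24 = 29
  bit 2 = 0: r = r^2 mod 31 = 29^2 = 4
  bit 3 = 0: r = r^2 mod 31 = 4^2 = 16
  bit 4 = 1: r = r^2 * 24 mod 31 = 16^2 * 24 = 8*24 = 6
  -> B = 6
s = B^a = 6^29 mod 31  (bits of 29 = 11101)
  bit 0 = 1: r = r^2 * 6 mod 31 = 1^2 * 6 = 1*6 = 6
  bit 1 = 1: r = r^2 * 6 mod 31 = 6^2 * 6 = 5*6 = 30
  bit 2 = 1: r = r^2 * 6 mod 31 = 30^2 * 6 = 1*6 = 6
  bit 3 = 0: r = r^2 mod 31 = 6^2 = 5
  bit 4 = 1: r = r^2 * 6 mod 31 = 5^2 * 6 = 25*6 = 26
  -> s = B^a = 26

Answer: 26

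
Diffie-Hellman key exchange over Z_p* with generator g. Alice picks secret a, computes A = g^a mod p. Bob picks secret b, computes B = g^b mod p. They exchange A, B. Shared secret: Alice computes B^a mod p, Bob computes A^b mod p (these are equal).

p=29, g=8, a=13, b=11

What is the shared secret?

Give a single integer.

A = 8^13 mod 29  (bits of 13 = 1101)
  bit 0 = 1: r = r^2 * 8 mod 29 = 1^2 * 8 = 1*8 = 8
  bit 1 = 1: r = r^2 * 8 mod 29 = 8^2 * 8 = 6*8 = 19
  bit 2 = 0: r = r^2 mod 29 = 19^2 = 13
  bit 3 = 1: r = r^2 * 8 mod 29 = 13^2 * 8 = 24*8 = 18
  -> A = 18
B = 8^11 mod 29  (bits of 11 = 1011)
  bit 0 = 1: r = r^2 * 8 mod 29 = 1^2 * 8 = 1*8 = 8
  bit 1 = 0: r = r^2 mod 29 = 8^2 = 6
  bit 2 = 1: r = r^2 * 8 mod 29 = 6^2 * 8 = 7*8 = 27
  bit 3 = 1: r = r^2 * 8 mod 29 = 27^2 * 8 = 4*8 = 3
  -> B = 3
s = B^a = 3^13 mod 29  (bits of 13 = 1101)
  bit 0 = 1: r = r^2 * 3 mod 29 = 1^2 * 3 = 1*3 = 3
  bit 1 = 1: r = r^2 * 3 mod 29 = 3^2 * 3 = 9*3 = 27
  bit 2 = 0: r = r^2 mod 29 = 27^2 = 4
  bit 3 = 1: r = r^2 * 3 mod 29 = 4^2 * 3 = 16*3 = 19
  -> s = B^a = 19

Answer: 19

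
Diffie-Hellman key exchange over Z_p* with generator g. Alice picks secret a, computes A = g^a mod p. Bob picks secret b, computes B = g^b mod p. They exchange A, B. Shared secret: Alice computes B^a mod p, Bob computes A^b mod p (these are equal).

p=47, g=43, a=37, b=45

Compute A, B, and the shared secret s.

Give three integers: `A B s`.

A = 43^37 mod 47  (bits of 37 = 100101)
  bit 0 = 1: r = r^2 * 43 mod 47 = 1^2 * 43 = 1*43 = 43
  bit 1 = 0: r = r^2 mod 47 = 43^2 = 16
  bit 2 = 0: r = r^2 mod 47 = 16^2 = 21
  bit 3 = 1: r = r^2 * 43 mod 47 = 21^2 * 43 = 18*43 = 22
  bit 4 = 0: r = r^2 mod 47 = 22^2 = 14
  bit 5 = 1: r = r^2 * 43 mod 47 = 14^2 * 43 = 8*43 = 15
  -> A = 15
B = 43^45 mod 47  (bits of 45 = 101101)
  bit 0 = 1: r = r^2 * 43 mod 47 = 1^2 * 43 = 1*43 = 43
  bit 1 = 0: r = r^2 mod 47 = 43^2 = 16
  bit 2 = 1: r = r^2 * 43 mod 47 = 16^2 * 43 = 21*43 = 10
  bit 3 = 1: r = r^2 * 43 mod 47 = 10^2 * 43 = 6*43 = 23
  bit 4 = 0: r = r^2 mod 47 = 23^2 = 12
  bit 5 = 1: r = r^2 * 43 mod 47 = 12^2 * 43 = 3*43 = 35
  -> B = 35
s = B^a = 35^37 mod 47  (bits of 37 = 100101)
  bit 0 = 1: r = r^2 * 35 mod 47 = 1^2 * 35 = 1*35 = 35
  bit 1 = 0: r = r^2 mod 47 = 35^2 = 3
  bit 2 = 0: r = r^2 mod 47 = 3^2 = 9
  bit 3 = 1: r = r^2 * 35 mod 47 = 9^2 * 35 = 34*35 = 15
  bit 4 = 0: r = r^2 mod 47 = 15^2 = 37
  bit 5 = 1: r = r^2 * 35 mod 47 = 37^2 * 35 = 6*35 = 22
  -> s = B^a = 22

Answer: 15 35 22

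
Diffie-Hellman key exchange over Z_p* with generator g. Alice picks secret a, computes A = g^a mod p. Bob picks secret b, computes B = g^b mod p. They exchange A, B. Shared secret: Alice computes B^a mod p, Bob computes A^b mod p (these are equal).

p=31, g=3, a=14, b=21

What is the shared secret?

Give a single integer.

Answer: 2

Derivation:
A = 3^14 mod 31  (bits of 14 = 1110)
  bit 0 = 1: r = r^2 * 3 mod 31 = 1^2 * 3 = 1*3 = 3
  bit 1 = 1: r = r^2 * 3 mod 31 = 3^2 * 3 = 9*3 = 27
  bit 2 = 1: r = r^2 * 3 mod 31 = 27^2 * 3 = 16*3 = 17
  bit 3 = 0: r = r^2 mod 31 = 17^2 = 10
  -> A = 10
B = 3^21 mod 31  (bits of 21 = 10101)
  bit 0 = 1: r = r^2 * 3 mod 31 = 1^2 * 3 = 1*3 = 3
  bit 1 = 0: r = r^2 mod 31 = 3^2 = 9
  bit 2 = 1: r = r^2 * 3 mod 31 = 9^2 * 3 = 19*3 = 26
  bit 3 = 0: r = r^2 mod 31 = 26^2 = 25
  bit 4 = 1: r = r^2 * 3 mod 31 = 25^2 * 3 = 5*3 = 15
  -> B = 15
s = B^a = 15^14 mod 31  (bits of 14 = 1110)
  bit 0 = 1: r = r^2 * 15 mod 31 = 1^2 * 15 = 1*15 = 15
  bit 1 = 1: r = r^2 * 15 mod 31 = 15^2 * 15 = 8*15 = 27
  bit 2 = 1: r = r^2 * 15 mod 31 = 27^2 * 15 = 16*15 = 23
  bit 3 = 0: r = r^2 mod 31 = 23^2 = 2
  -> s = B^a = 2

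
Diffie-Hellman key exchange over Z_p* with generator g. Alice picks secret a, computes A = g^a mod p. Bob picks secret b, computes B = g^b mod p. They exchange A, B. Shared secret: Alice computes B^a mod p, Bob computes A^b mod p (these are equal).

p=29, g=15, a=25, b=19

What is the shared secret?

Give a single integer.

Answer: 2

Derivation:
A = 15^25 mod 29  (bits of 25 = 11001)
  bit 0 = 1: r = r^2 * 15 mod 29 = 1^2 * 15 = 1*15 = 15
  bit 1 = 1: r = r^2 * 15 mod 29 = 15^2 * 15 = 22*15 = 11
  bit 2 = 0: r = r^2 mod 29 = 11^2 = 5
  bit 3 = 0: r = r^2 mod 29 = 5^2 = 25
  bit 4 = 1: r = r^2 * 15 mod 29 = 25^2 * 15 = 16*15 = 8
  -> A = 8
B = 15^19 mod 29  (bits of 19 = 10011)
  bit 0 = 1: r = r^2 * 15 mod 29 = 1^2 * 15 = 1*15 = 15
  bit 1 = 0: r = r^2 mod 29 = 15^2 = 22
  bit 2 = 0: r = r^2 mod 29 = 22^2 = 20
  bit 3 = 1: r = r^2 * 15 mod 29 = 20^2 * 15 = 23*15 = 26
  bit 4 = 1: r = r^2 * 15 mod 29 = 26^2 * 15 = 9*15 = 19
  -> B = 19
s = B^a = 19^25 mod 29  (bits of 25 = 11001)
  bit 0 = 1: r = r^2 * 19 mod 29 = 1^2 * 19 = 1*19 = 19
  bit 1 = 1: r = r^2 * 19 mod 29 = 19^2 * 19 = 13*19 = 15
  bit 2 = 0: r = r^2 mod 29 = 15^2 = 22
  bit 3 = 0: r = r^2 mod 29 = 22^2 = 20
  bit 4 = 1: r = r^2 * 19 mod 29 = 20^2 * 19 = 23*19 = 2
  -> s = B^a = 2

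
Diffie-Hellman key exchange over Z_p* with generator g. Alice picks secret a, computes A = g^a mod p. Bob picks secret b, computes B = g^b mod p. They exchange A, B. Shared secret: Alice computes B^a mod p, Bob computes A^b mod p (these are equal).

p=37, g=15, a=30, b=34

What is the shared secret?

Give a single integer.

A = 15^30 mod 37  (bits of 30 = 11110)
  bit 0 = 1: r = r^2 * 15 mod 37 = 1^2 * 15 = 1*15 = 15
  bit 1 = 1: r = r^2 * 15 mod 37 = 15^2 * 15 = 3*15 = 8
  bit 2 = 1: r = r^2 * 15 mod 37 = 8^2 * 15 = 27*15 = 35
  bit 3 = 1: r = r^2 * 15 mod 37 = 35^2 * 15 = 4*15 = 23
  bit 4 = 0: r = r^2 mod 37 = 23^2 = 11
  -> A = 11
B = 15^34 mod 37  (bits of 34 = 100010)
  bit 0 = 1: r = r^2 * 15 mod 37 = 1^2 * 15 = 1*15 = 15
  bit 1 = 0: r = r^2 mod 37 = 15^2 = 3
  bit 2 = 0: r = r^2 mod 37 = 3^2 = 9
  bit 3 = 0: r = r^2 mod 37 = 9^2 = 7
  bit 4 = 1: r = r^2 * 15 mod 37 = 7^2 * 15 = 12*15 = 32
  bit 5 = 0: r = r^2 mod 37 = 32^2 = 25
  -> B = 25
s = B^a = 25^30 mod 37  (bits of 30 = 11110)
  bit 0 = 1: r = r^2 * 25 mod 37 = 1^2 * 25 = 1*25 = 25
  bit 1 = 1: r = r^2 * 25 mod 37 = 25^2 * 25 = 33*25 = 11
  bit 2 = 1: r = r^2 * 25 mod 37 = 11^2 * 25 = 10*25 = 28
  bit 3 = 1: r = r^2 * 25 mod 37 = 28^2 * 25 = 7*25 = 27
  bit 4 = 0: r = r^2 mod 37 = 27^2 = 26
  -> s = B^a = 26

Answer: 26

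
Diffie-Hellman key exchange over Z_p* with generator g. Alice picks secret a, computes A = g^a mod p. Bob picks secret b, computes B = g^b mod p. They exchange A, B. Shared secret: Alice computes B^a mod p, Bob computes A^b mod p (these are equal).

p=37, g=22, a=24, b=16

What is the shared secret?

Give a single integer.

Answer: 10

Derivation:
A = 22^24 mod 37  (bits of 24 = 11000)
  bit 0 = 1: r = r^2 * 22 mod 37 = 1^2 * 22 = 1*22 = 22
  bit 1 = 1: r = r^2 * 22 mod 37 = 22^2 * 22 = 3*22 = 29
  bit 2 = 0: r = r^2 mod 37 = 29^2 = 27
  bit 3 = 0: r = r^2 mod 37 = 27^2 = 26
  bit 4 = 0: r = r^2 mod 37 = 26^2 = 10
  -> A = 10
B = 22^16 mod 37  (bits of 16 = 10000)
  bit 0 = 1: r = r^2 * 22 mod 37 = 1^2 * 22 = 1*22 = 22
  bit 1 = 0: r = r^2 mod 37 = 22^2 = 3
  bit 2 = 0: r = r^2 mod 37 = 3^2 = 9
  bit 3 = 0: r = r^2 mod 37 = 9^2 = 7
  bit 4 = 0: r = r^2 mod 37 = 7^2 = 12
  -> B = 12
s = B^a = 12^24 mod 37  (bits of 24 = 11000)
  bit 0 = 1: r = r^2 * 12 mod 37 = 1^2 * 12 = 1*12 = 12
  bit 1 = 1: r = r^2 * 12 mod 37 = 12^2 * 12 = 33*12 = 26
  bit 2 = 0: r = r^2 mod 37 = 26^2 = 10
  bit 3 = 0: r = r^2 mod 37 = 10^2 = 26
  bit 4 = 0: r = r^2 mod 37 = 26^2 = 10
  -> s = B^a = 10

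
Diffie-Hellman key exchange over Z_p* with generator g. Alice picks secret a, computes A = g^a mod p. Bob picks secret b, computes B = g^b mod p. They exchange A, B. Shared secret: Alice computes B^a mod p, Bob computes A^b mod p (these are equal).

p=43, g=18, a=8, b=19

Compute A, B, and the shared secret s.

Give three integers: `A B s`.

A = 18^8 mod 43  (bits of 8 = 1000)
  bit 0 = 1: r = r^2 * 18 mod 43 = 1^2 * 18 = 1*18 = 18
  bit 1 = 0: r = r^2 mod 43 = 18^2 = 23
  bit 2 = 0: r = r^2 mod 43 = 23^2 = 13
  bit 3 = 0: r = r^2 mod 43 = 13^2 = 40
  -> A = 40
B = 18^19 mod 43  (bits of 19 = 10011)
  bit 0 = 1: r = r^2 * 18 mod 43 = 1^2 * 18 = 1*18 = 18
  bit 1 = 0: r = r^2 mod 43 = 18^2 = 23
  bit 2 = 0: r = r^2 mod 43 = 23^2 = 13
  bit 3 = 1: r = r^2 * 18 mod 43 = 13^2 * 18 = 40*18 = 32
  bit 4 = 1: r = r^2 * 18 mod 43 = 32^2 * 18 = 35*18 = 28
  -> B = 28
s = B^a = 28^8 mod 43  (bits of 8 = 1000)
  bit 0 = 1: r = r^2 * 28 mod 43 = 1^2 * 28 = 1*28 = 28
  bit 1 = 0: r = r^2 mod 43 = 28^2 = 10
  bit 2 = 0: r = r^2 mod 43 = 10^2 = 14
  bit 3 = 0: r = r^2 mod 43 = 14^2 = 24
  -> s = B^a = 24

Answer: 40 28 24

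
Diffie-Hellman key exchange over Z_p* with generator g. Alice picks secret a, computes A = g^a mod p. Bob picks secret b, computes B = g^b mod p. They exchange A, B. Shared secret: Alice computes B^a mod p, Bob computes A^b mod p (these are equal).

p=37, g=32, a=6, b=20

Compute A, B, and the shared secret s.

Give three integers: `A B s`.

Answer: 11 12 10

Derivation:
A = 32^6 mod 37  (bits of 6 = 110)
  bit 0 = 1: r = r^2 * 32 mod 37 = 1^2 * 32 = 1*32 = 32
  bit 1 = 1: r = r^2 * 32 mod 37 = 32^2 * 32 = 25*32 = 23
  bit 2 = 0: r = r^2 mod 37 = 23^2 = 11
  -> A = 11
B = 32^20 mod 37  (bits of 20 = 10100)
  bit 0 = 1: r = r^2 * 32 mod 37 = 1^2 * 32 = 1*32 = 32
  bit 1 = 0: r = r^2 mod 37 = 32^2 = 25
  bit 2 = 1: r = r^2 * 32 mod 37 = 25^2 * 32 = 33*32 = 20
  bit 3 = 0: r = r^2 mod 37 = 20^2 = 30
  bit 4 = 0: r = r^2 mod 37 = 30^2 = 12
  -> B = 12
s = B^a = 12^6 mod 37  (bits of 6 = 110)
  bit 0 = 1: r = r^2 * 12 mod 37 = 1^2 * 12 = 1*12 = 12
  bit 1 = 1: r = r^2 * 12 mod 37 = 12^2 * 12 = 33*12 = 26
  bit 2 = 0: r = r^2 mod 37 = 26^2 = 10
  -> s = B^a = 10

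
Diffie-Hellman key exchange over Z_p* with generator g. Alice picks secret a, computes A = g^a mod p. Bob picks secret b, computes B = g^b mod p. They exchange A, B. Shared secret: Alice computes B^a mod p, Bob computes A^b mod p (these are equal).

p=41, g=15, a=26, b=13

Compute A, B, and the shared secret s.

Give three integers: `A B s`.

A = 15^26 mod 41  (bits of 26 = 11010)
  bit 0 = 1: r = r^2 * 15 mod 41 = 1^2 * 15 = 1*15 = 15
  bit 1 = 1: r = r^2 * 15 mod 41 = 15^2 * 15 = 20*15 = 13
  bit 2 = 0: r = r^2 mod 41 = 13^2 = 5
  bit 3 = 1: r = r^2 * 15 mod 41 = 5^2 * 15 = 25*15 = 6
  bit 4 = 0: r = r^2 mod 41 = 6^2 = 36
  -> A = 36
B = 15^13 mod 41  (bits of 13 = 1101)
  bit 0 = 1: r = r^2 * 15 mod 41 = 1^2 * 15 = 1*15 = 15
  bit 1 = 1: r = r^2 * 15 mod 41 = 15^2 * 15 = 20*15 = 13
  bit 2 = 0: r = r^2 mod 41 = 13^2 = 5
  bit 3 = 1: r = r^2 * 15 mod 41 = 5^2 * 15 = 25*15 = 6
  -> B = 6
s = B^a = 6^26 mod 41  (bits of 26 = 11010)
  bit 0 = 1: r = r^2 * 6 mod 41 = 1^2 * 6 = 1*6 = 6
  bit 1 = 1: r = r^2 * 6 mod 41 = 6^2 * 6 = 36*6 = 11
  bit 2 = 0: r = r^2 mod 41 = 11^2 = 39
  bit 3 = 1: r = r^2 * 6 mod 41 = 39^2 * 6 = 4*6 = 24
  bit 4 = 0: r = r^2 mod 41 = 24^2 = 2
  -> s = B^a = 2

Answer: 36 6 2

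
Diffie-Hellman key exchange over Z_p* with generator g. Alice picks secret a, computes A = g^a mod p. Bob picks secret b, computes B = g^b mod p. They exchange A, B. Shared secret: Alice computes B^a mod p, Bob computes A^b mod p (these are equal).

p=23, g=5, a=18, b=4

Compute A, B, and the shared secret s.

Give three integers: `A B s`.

Answer: 6 4 8

Derivation:
A = 5^18 mod 23  (bits of 18 = 10010)
  bit 0 = 1: r = r^2 * 5 mod 23 = 1^2 * 5 = 1*5 = 5
  bit 1 = 0: r = r^2 mod 23 = 5^2 = 2
  bit 2 = 0: r = r^2 mod 23 = 2^2 = 4
  bit 3 = 1: r = r^2 * 5 mod 23 = 4^2 * 5 = 16*5 = 11
  bit 4 = 0: r = r^2 mod 23 = 11^2 = 6
  -> A = 6
B = 5^4 mod 23  (bits of 4 = 100)
  bit 0 = 1: r = r^2 * 5 mod 23 = 1^2 * 5 = 1*5 = 5
  bit 1 = 0: r = r^2 mod 23 = 5^2 = 2
  bit 2 = 0: r = r^2 mod 23 = 2^2 = 4
  -> B = 4
s = B^a = 4^18 mod 23  (bits of 18 = 10010)
  bit 0 = 1: r = r^2 * 4 mod 23 = 1^2 * 4 = 1*4 = 4
  bit 1 = 0: r = r^2 mod 23 = 4^2 = 16
  bit 2 = 0: r = r^2 mod 23 = 16^2 = 3
  bit 3 = 1: r = r^2 * 4 mod 23 = 3^2 * 4 = 9*4 = 13
  bit 4 = 0: r = r^2 mod 23 = 13^2 = 8
  -> s = B^a = 8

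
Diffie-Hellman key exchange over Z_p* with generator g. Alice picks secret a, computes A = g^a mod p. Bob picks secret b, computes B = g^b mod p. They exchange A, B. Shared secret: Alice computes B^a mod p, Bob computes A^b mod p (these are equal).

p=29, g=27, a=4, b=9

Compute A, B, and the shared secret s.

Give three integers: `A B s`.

Answer: 16 10 24

Derivation:
A = 27^4 mod 29  (bits of 4 = 100)
  bit 0 = 1: r = r^2 * 27 mod 29 = 1^2 * 27 = 1*27 = 27
  bit 1 = 0: r = r^2 mod 29 = 27^2 = 4
  bit 2 = 0: r = r^2 mod 29 = 4^2 = 16
  -> A = 16
B = 27^9 mod 29  (bits of 9 = 1001)
  bit 0 = 1: r = r^2 * 27 mod 29 = 1^2 * 27 = 1*27 = 27
  bit 1 = 0: r = r^2 mod 29 = 27^2 = 4
  bit 2 = 0: r = r^2 mod 29 = 4^2 = 16
  bit 3 = 1: r = r^2 * 27 mod 29 = 16^2 * 27 = 24*27 = 10
  -> B = 10
s = B^a = 10^4 mod 29  (bits of 4 = 100)
  bit 0 = 1: r = r^2 * 10 mod 29 = 1^2 * 10 = 1*10 = 10
  bit 1 = 0: r = r^2 mod 29 = 10^2 = 13
  bit 2 = 0: r = r^2 mod 29 = 13^2 = 24
  -> s = B^a = 24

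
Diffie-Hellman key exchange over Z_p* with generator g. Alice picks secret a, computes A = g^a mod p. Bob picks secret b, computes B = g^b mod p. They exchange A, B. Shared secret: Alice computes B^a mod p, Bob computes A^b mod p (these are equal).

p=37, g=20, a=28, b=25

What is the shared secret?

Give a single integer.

A = 20^28 mod 37  (bits of 28 = 11100)
  bit 0 = 1: r = r^2 * 20 mod 37 = 1^2 * 20 = 1*20 = 20
  bit 1 = 1: r = r^2 * 20 mod 37 = 20^2 * 20 = 30*20 = 8
  bit 2 = 1: r = r^2 * 20 mod 37 = 8^2 * 20 = 27*20 = 22
  bit 3 = 0: r = r^2 mod 37 = 22^2 = 3
  bit 4 = 0: r = r^2 mod 37 = 3^2 = 9
  -> A = 9
B = 20^25 mod 37  (bits of 25 = 11001)
  bit 0 = 1: r = r^2 * 20 mod 37 = 1^2 * 20 = 1*20 = 20
  bit 1 = 1: r = r^2 * 20 mod 37 = 20^2 * 20 = 30*20 = 8
  bit 2 = 0: r = r^2 mod 37 = 8^2 = 27
  bit 3 = 0: r = r^2 mod 37 = 27^2 = 26
  bit 4 = 1: r = r^2 * 20 mod 37 = 26^2 * 20 = 10*20 = 15
  -> B = 15
s = B^a = 15^28 mod 37  (bits of 28 = 11100)
  bit 0 = 1: r = r^2 * 15 mod 37 = 1^2 * 15 = 1*15 = 15
  bit 1 = 1: r = r^2 * 15 mod 37 = 15^2 * 15 = 3*15 = 8
  bit 2 = 1: r = r^2 * 15 mod 37 = 8^2 * 15 = 27*15 = 35
  bit 3 = 0: r = r^2 mod 37 = 35^2 = 4
  bit 4 = 0: r = r^2 mod 37 = 4^2 = 16
  -> s = B^a = 16

Answer: 16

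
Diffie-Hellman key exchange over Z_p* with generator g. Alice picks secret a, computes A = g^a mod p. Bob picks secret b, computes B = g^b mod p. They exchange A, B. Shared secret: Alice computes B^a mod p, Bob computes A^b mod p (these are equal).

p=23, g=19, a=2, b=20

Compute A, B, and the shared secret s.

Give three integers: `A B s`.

Answer: 16 13 8

Derivation:
A = 19^2 mod 23  (bits of 2 = 10)
  bit 0 = 1: r = r^2 * 19 mod 23 = 1^2 * 19 = 1*19 = 19
  bit 1 = 0: r = r^2 mod 23 = 19^2 = 16
  -> A = 16
B = 19^20 mod 23  (bits of 20 = 10100)
  bit 0 = 1: r = r^2 * 19 mod 23 = 1^2 * 19 = 1*19 = 19
  bit 1 = 0: r = r^2 mod 23 = 19^2 = 16
  bit 2 = 1: r = r^2 * 19 mod 23 = 16^2 * 19 = 3*19 = 11
  bit 3 = 0: r = r^2 mod 23 = 11^2 = 6
  bit 4 = 0: r = r^2 mod 23 = 6^2 = 13
  -> B = 13
s = B^a = 13^2 mod 23  (bits of 2 = 10)
  bit 0 = 1: r = r^2 * 13 mod 23 = 1^2 * 13 = 1*13 = 13
  bit 1 = 0: r = r^2 mod 23 = 13^2 = 8
  -> s = B^a = 8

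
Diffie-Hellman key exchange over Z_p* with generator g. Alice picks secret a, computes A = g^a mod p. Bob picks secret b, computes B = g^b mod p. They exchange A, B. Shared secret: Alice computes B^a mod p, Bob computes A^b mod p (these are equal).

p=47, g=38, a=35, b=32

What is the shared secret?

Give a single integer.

Answer: 37

Derivation:
A = 38^35 mod 47  (bits of 35 = 100011)
  bit 0 = 1: r = r^2 * 38 mod 47 = 1^2 * 38 = 1*38 = 38
  bit 1 = 0: r = r^2 mod 47 = 38^2 = 34
  bit 2 = 0: r = r^2 mod 47 = 34^2 = 28
  bit 3 = 0: r = r^2 mod 47 = 28^2 = 32
  bit 4 = 1: r = r^2 * 38 mod 47 = 32^2 * 38 = 37*38 = 43
  bit 5 = 1: r = r^2 * 38 mod 47 = 43^2 * 38 = 16*38 = 44
  -> A = 44
B = 38^32 mod 47  (bits of 32 = 100000)
  bit 0 = 1: r = r^2 * 38 mod 47 = 1^2 * 38 = 1*38 = 38
  bit 1 = 0: r = r^2 mod 47 = 38^2 = 34
  bit 2 = 0: r = r^2 mod 47 = 34^2 = 28
  bit 3 = 0: r = r^2 mod 47 = 28^2 = 32
  bit 4 = 0: r = r^2 mod 47 = 32^2 = 37
  bit 5 = 0: r = r^2 mod 47 = 37^2 = 6
  -> B = 6
s = B^a = 6^35 mod 47  (bits of 35 = 100011)
  bit 0 = 1: r = r^2 * 6 mod 47 = 1^2 * 6 = 1*6 = 6
  bit 1 = 0: r = r^2 mod 47 = 6^2 = 36
  bit 2 = 0: r = r^2 mod 47 = 36^2 = 27
  bit 3 = 0: r = r^2 mod 47 = 27^2 = 24
  bit 4 = 1: r = r^2 * 6 mod 47 = 24^2 * 6 = 12*6 = 25
  bit 5 = 1: r = r^2 * 6 mod 47 = 25^2 * 6 = 14*6 = 37
  -> s = B^a = 37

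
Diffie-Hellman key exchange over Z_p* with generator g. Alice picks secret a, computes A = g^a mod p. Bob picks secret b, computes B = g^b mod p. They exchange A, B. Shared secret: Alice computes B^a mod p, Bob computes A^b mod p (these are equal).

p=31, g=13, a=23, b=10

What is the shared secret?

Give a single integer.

Answer: 25

Derivation:
A = 13^23 mod 31  (bits of 23 = 10111)
  bit 0 = 1: r = r^2 * 13 mod 31 = 1^2 * 13 = 1*13 = 13
  bit 1 = 0: r = r^2 mod 31 = 13^2 = 14
  bit 2 = 1: r = r^2 * 13 mod 31 = 14^2 * 13 = 10*13 = 6
  bit 3 = 1: r = r^2 * 13 mod 31 = 6^2 * 13 = 5*13 = 3
  bit 4 = 1: r = r^2 * 13 mod 31 = 3^2 * 13 = 9*13 = 24
  -> A = 24
B = 13^10 mod 31  (bits of 10 = 1010)
  bit 0 = 1: r = r^2 * 13 mod 31 = 1^2 * 13 = 1*13 = 13
  bit 1 = 0: r = r^2 mod 31 = 13^2 = 14
  bit 2 = 1: r = r^2 * 13 mod 31 = 14^2 * 13 = 10*13 = 6
  bit 3 = 0: r = r^2 mod 31 = 6^2 = 5
  -> B = 5
s = B^a = 5^23 mod 31  (bits of 23 = 10111)
  bit 0 = 1: r = r^2 * 5 mod 31 = 1^2 * 5 = 1*5 = 5
  bit 1 = 0: r = r^2 mod 31 = 5^2 = 25
  bit 2 = 1: r = r^2 * 5 mod 31 = 25^2 * 5 = 5*5 = 25
  bit 3 = 1: r = r^2 * 5 mod 31 = 25^2 * 5 = 5*5 = 25
  bit 4 = 1: r = r^2 * 5 mod 31 = 25^2 * 5 = 5*5 = 25
  -> s = B^a = 25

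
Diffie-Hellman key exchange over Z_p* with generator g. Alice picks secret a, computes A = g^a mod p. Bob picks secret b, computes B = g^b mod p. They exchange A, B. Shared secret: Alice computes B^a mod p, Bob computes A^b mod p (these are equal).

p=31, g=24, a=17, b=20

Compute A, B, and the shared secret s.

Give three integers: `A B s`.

Answer: 13 5 25

Derivation:
A = 24^17 mod 31  (bits of 17 = 10001)
  bit 0 = 1: r = r^2 * 24 mod 31 = 1^2 * 24 = 1*24 = 24
  bit 1 = 0: r = r^2 mod 31 = 24^2 = 18
  bit 2 = 0: r = r^2 mod 31 = 18^2 = 14
  bit 3 = 0: r = r^2 mod 31 = 14^2 = 10
  bit 4 = 1: r = r^2 * 24 mod 31 = 10^2 * 24 = 7*24 = 13
  -> A = 13
B = 24^20 mod 31  (bits of 20 = 10100)
  bit 0 = 1: r = r^2 * 24 mod 31 = 1^2 * 24 = 1*24 = 24
  bit 1 = 0: r = r^2 mod 31 = 24^2 = 18
  bit 2 = 1: r = r^2 * 24 mod 31 = 18^2 * 24 = 14*24 = 26
  bit 3 = 0: r = r^2 mod 31 = 26^2 = 25
  bit 4 = 0: r = r^2 mod 31 = 25^2 = 5
  -> B = 5
s = B^a = 5^17 mod 31  (bits of 17 = 10001)
  bit 0 = 1: r = r^2 * 5 mod 31 = 1^2 * 5 = 1*5 = 5
  bit 1 = 0: r = r^2 mod 31 = 5^2 = 25
  bit 2 = 0: r = r^2 mod 31 = 25^2 = 5
  bit 3 = 0: r = r^2 mod 31 = 5^2 = 25
  bit 4 = 1: r = r^2 * 5 mod 31 = 25^2 * 5 = 5*5 = 25
  -> s = B^a = 25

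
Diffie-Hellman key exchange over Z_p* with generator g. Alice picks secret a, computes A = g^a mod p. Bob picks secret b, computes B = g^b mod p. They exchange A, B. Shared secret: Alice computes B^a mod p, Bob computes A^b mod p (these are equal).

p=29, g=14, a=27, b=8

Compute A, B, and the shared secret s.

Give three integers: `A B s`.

A = 14^27 mod 29  (bits of 27 = 11011)
  bit 0 = 1: r = r^2 * 14 mod 29 = 1^2 * 14 = 1*14 = 14
  bit 1 = 1: r = r^2 * 14 mod 29 = 14^2 * 14 = 22*14 = 18
  bit 2 = 0: r = r^2 mod 29 = 18^2 = 5
  bit 3 = 1: r = r^2 * 14 mod 29 = 5^2 * 14 = 25*14 = 2
  bit 4 = 1: r = r^2 * 14 mod 29 = 2^2 * 14 = 4*14 = 27
  -> A = 27
B = 14^8 mod 29  (bits of 8 = 1000)
  bit 0 = 1: r = r^2 * 14 mod 29 = 1^2 * 14 = 1*14 = 14
  bit 1 = 0: r = r^2 mod 29 = 14^2 = 22
  bit 2 = 0: r = r^2 mod 29 = 22^2 = 20
  bit 3 = 0: r = r^2 mod 29 = 20^2 = 23
  -> B = 23
s = B^a = 23^27 mod 29  (bits of 27 = 11011)
  bit 0 = 1: r = r^2 * 23 mod 29 = 1^2 * 23 = 1*23 = 23
  bit 1 = 1: r = r^2 * 23 mod 29 = 23^2 * 23 = 7*23 = 16
  bit 2 = 0: r = r^2 mod 29 = 16^2 = 24
  bit 3 = 1: r = r^2 * 23 mod 29 = 24^2 * 23 = 25*23 = 24
  bit 4 = 1: r = r^2 * 23 mod 29 = 24^2 * 23 = 25*23 = 24
  -> s = B^a = 24

Answer: 27 23 24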